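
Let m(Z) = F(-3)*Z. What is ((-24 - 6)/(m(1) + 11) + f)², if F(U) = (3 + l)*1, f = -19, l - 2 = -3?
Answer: 76729/169 ≈ 454.02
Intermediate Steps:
l = -1 (l = 2 - 3 = -1)
F(U) = 2 (F(U) = (3 - 1)*1 = 2*1 = 2)
m(Z) = 2*Z
((-24 - 6)/(m(1) + 11) + f)² = ((-24 - 6)/(2*1 + 11) - 19)² = (-30/(2 + 11) - 19)² = (-30/13 - 19)² = (-277/13)² = 76729/169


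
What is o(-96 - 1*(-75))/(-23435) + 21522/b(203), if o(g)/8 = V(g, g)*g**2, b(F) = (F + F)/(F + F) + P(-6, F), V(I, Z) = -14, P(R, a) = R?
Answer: -100824222/23435 ≈ -4302.3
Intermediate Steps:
b(F) = -5 (b(F) = (F + F)/(F + F) - 6 = (2*F)/((2*F)) - 6 = (2*F)*(1/(2*F)) - 6 = 1 - 6 = -5)
o(g) = -112*g**2 (o(g) = 8*(-14*g**2) = -112*g**2)
o(-96 - 1*(-75))/(-23435) + 21522/b(203) = -112*(-96 - 1*(-75))**2/(-23435) + 21522/(-5) = -112*(-96 + 75)**2*(-1/23435) + 21522*(-1/5) = -112*(-21)**2*(-1/23435) - 21522/5 = -112*441*(-1/23435) - 21522/5 = -49392*(-1/23435) - 21522/5 = 49392/23435 - 21522/5 = -100824222/23435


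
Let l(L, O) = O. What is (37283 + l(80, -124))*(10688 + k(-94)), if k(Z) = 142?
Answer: 402431970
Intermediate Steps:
(37283 + l(80, -124))*(10688 + k(-94)) = (37283 - 124)*(10688 + 142) = 37159*10830 = 402431970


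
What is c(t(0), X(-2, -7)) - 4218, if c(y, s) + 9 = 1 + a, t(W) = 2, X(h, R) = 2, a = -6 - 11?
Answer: -4243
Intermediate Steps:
a = -17
c(y, s) = -25 (c(y, s) = -9 + (1 - 17) = -9 - 16 = -25)
c(t(0), X(-2, -7)) - 4218 = -25 - 4218 = -4243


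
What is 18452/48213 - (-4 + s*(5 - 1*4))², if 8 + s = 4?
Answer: -3067180/48213 ≈ -63.617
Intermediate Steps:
s = -4 (s = -8 + 4 = -4)
18452/48213 - (-4 + s*(5 - 1*4))² = 18452/48213 - (-4 - 4*(5 - 1*4))² = 18452*(1/48213) - (-4 - 4*(5 - 4))² = 18452/48213 - (-4 - 4*1)² = 18452/48213 - (-4 - 4)² = 18452/48213 - 1*(-8)² = 18452/48213 - 1*64 = 18452/48213 - 64 = -3067180/48213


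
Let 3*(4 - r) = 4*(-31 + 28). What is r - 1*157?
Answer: -149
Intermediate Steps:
r = 8 (r = 4 - 4*(-31 + 28)/3 = 4 - 4*(-3)/3 = 4 - 1/3*(-12) = 4 + 4 = 8)
r - 1*157 = 8 - 1*157 = 8 - 157 = -149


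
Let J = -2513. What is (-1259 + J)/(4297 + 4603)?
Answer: -943/2225 ≈ -0.42382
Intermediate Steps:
(-1259 + J)/(4297 + 4603) = (-1259 - 2513)/(4297 + 4603) = -3772/8900 = -3772*1/8900 = -943/2225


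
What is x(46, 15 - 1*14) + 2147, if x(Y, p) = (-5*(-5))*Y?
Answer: 3297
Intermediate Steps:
x(Y, p) = 25*Y
x(46, 15 - 1*14) + 2147 = 25*46 + 2147 = 1150 + 2147 = 3297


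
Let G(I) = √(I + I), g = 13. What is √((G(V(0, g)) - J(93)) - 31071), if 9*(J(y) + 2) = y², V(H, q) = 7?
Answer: √(-32030 + √14) ≈ 178.96*I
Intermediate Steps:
G(I) = √2*√I (G(I) = √(2*I) = √2*√I)
J(y) = -2 + y²/9
√((G(V(0, g)) - J(93)) - 31071) = √((√2*√7 - (-2 + (⅑)*93²)) - 31071) = √((√14 - (-2 + (⅑)*8649)) - 31071) = √((√14 - (-2 + 961)) - 31071) = √((√14 - 1*959) - 31071) = √((√14 - 959) - 31071) = √((-959 + √14) - 31071) = √(-32030 + √14)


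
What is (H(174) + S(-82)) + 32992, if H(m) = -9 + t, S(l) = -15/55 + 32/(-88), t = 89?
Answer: 363785/11 ≈ 33071.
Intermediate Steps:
S(l) = -7/11 (S(l) = -15*1/55 + 32*(-1/88) = -3/11 - 4/11 = -7/11)
H(m) = 80 (H(m) = -9 + 89 = 80)
(H(174) + S(-82)) + 32992 = (80 - 7/11) + 32992 = 873/11 + 32992 = 363785/11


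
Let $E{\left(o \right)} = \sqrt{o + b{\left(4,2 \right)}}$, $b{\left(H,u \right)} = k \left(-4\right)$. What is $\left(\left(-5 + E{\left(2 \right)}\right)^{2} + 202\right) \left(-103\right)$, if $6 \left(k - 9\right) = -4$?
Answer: $- \frac{60461}{3} + \frac{1030 i \sqrt{282}}{3} \approx -20154.0 + 5765.5 i$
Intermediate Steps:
$k = \frac{25}{3}$ ($k = 9 + \frac{1}{6} \left(-4\right) = 9 - \frac{2}{3} = \frac{25}{3} \approx 8.3333$)
$b{\left(H,u \right)} = - \frac{100}{3}$ ($b{\left(H,u \right)} = \frac{25}{3} \left(-4\right) = - \frac{100}{3}$)
$E{\left(o \right)} = \sqrt{- \frac{100}{3} + o}$ ($E{\left(o \right)} = \sqrt{o - \frac{100}{3}} = \sqrt{- \frac{100}{3} + o}$)
$\left(\left(-5 + E{\left(2 \right)}\right)^{2} + 202\right) \left(-103\right) = \left(\left(-5 + \frac{\sqrt{-300 + 9 \cdot 2}}{3}\right)^{2} + 202\right) \left(-103\right) = \left(\left(-5 + \frac{\sqrt{-300 + 18}}{3}\right)^{2} + 202\right) \left(-103\right) = \left(\left(-5 + \frac{\sqrt{-282}}{3}\right)^{2} + 202\right) \left(-103\right) = \left(\left(-5 + \frac{i \sqrt{282}}{3}\right)^{2} + 202\right) \left(-103\right) = \left(202 + \left(-5 + \frac{i \sqrt{282}}{3}\right)^{2}\right) \left(-103\right) = -20806 - 103 \left(-5 + \frac{i \sqrt{282}}{3}\right)^{2}$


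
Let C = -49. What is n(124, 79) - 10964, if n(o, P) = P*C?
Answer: -14835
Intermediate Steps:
n(o, P) = -49*P (n(o, P) = P*(-49) = -49*P)
n(124, 79) - 10964 = -49*79 - 10964 = -3871 - 10964 = -14835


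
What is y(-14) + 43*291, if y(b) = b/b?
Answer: 12514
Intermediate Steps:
y(b) = 1
y(-14) + 43*291 = 1 + 43*291 = 1 + 12513 = 12514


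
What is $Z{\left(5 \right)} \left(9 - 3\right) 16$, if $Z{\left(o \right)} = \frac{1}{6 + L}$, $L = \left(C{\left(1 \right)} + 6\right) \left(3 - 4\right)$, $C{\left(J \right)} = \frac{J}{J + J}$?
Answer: $-192$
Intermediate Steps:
$C{\left(J \right)} = \frac{1}{2}$ ($C{\left(J \right)} = \frac{J}{2 J} = J \frac{1}{2 J} = \frac{1}{2}$)
$L = - \frac{13}{2}$ ($L = \left(\frac{1}{2} + 6\right) \left(3 - 4\right) = \frac{13}{2} \left(-1\right) = - \frac{13}{2} \approx -6.5$)
$Z{\left(o \right)} = -2$ ($Z{\left(o \right)} = \frac{1}{6 - \frac{13}{2}} = \frac{1}{- \frac{1}{2}} = -2$)
$Z{\left(5 \right)} \left(9 - 3\right) 16 = - 2 \left(9 - 3\right) 16 = - 2 \cdot 6 \cdot 16 = \left(-2\right) 96 = -192$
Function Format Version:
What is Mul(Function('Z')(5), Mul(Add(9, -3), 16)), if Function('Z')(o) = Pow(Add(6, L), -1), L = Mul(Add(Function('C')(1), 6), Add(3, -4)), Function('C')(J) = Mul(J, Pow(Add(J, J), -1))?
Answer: -192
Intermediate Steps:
Function('C')(J) = Rational(1, 2) (Function('C')(J) = Mul(J, Pow(Mul(2, J), -1)) = Mul(J, Mul(Rational(1, 2), Pow(J, -1))) = Rational(1, 2))
L = Rational(-13, 2) (L = Mul(Add(Rational(1, 2), 6), Add(3, -4)) = Mul(Rational(13, 2), -1) = Rational(-13, 2) ≈ -6.5000)
Function('Z')(o) = -2 (Function('Z')(o) = Pow(Add(6, Rational(-13, 2)), -1) = Pow(Rational(-1, 2), -1) = -2)
Mul(Function('Z')(5), Mul(Add(9, -3), 16)) = Mul(-2, Mul(Add(9, -3), 16)) = Mul(-2, Mul(6, 16)) = Mul(-2, 96) = -192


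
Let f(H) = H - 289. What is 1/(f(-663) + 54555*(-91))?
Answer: -1/4965457 ≈ -2.0139e-7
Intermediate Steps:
f(H) = -289 + H
1/(f(-663) + 54555*(-91)) = 1/((-289 - 663) + 54555*(-91)) = 1/(-952 - 4964505) = 1/(-4965457) = -1/4965457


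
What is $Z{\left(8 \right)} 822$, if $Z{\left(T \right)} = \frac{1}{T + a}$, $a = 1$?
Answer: $\frac{274}{3} \approx 91.333$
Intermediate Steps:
$Z{\left(T \right)} = \frac{1}{1 + T}$ ($Z{\left(T \right)} = \frac{1}{T + 1} = \frac{1}{1 + T}$)
$Z{\left(8 \right)} 822 = \frac{1}{1 + 8} \cdot 822 = \frac{1}{9} \cdot 822 = \frac{274}{3}$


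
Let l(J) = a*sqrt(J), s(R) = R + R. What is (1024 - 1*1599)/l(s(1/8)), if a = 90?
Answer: -115/9 ≈ -12.778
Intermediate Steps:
s(R) = 2*R
l(J) = 90*sqrt(J)
(1024 - 1*1599)/l(s(1/8)) = (1024 - 1*1599)/((90*sqrt(2/8))) = (1024 - 1599)/((90*sqrt(2*(1/8)))) = -575/(90*sqrt(1/4)) = -575/(90*(1/2)) = -575/45 = -575*1/45 = -115/9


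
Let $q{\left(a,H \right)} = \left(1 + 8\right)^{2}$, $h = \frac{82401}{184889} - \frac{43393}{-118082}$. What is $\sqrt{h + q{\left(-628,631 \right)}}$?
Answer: $\frac{\sqrt{38995340411456851895306}}{21832062898} \approx 9.0451$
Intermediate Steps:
$h = \frac{17752963259}{21832062898}$ ($h = 82401 \cdot \frac{1}{184889} - - \frac{43393}{118082} = \frac{82401}{184889} + \frac{43393}{118082} = \frac{17752963259}{21832062898} \approx 0.81316$)
$q{\left(a,H \right)} = 81$ ($q{\left(a,H \right)} = 9^{2} = 81$)
$\sqrt{h + q{\left(-628,631 \right)}} = \sqrt{\frac{17752963259}{21832062898} + 81} = \sqrt{\frac{1786150057997}{21832062898}} = \frac{\sqrt{38995340411456851895306}}{21832062898}$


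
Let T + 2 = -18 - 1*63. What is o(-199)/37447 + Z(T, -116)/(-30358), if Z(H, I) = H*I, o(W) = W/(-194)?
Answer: -34969331831/110271154522 ≈ -0.31712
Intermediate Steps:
o(W) = -W/194 (o(W) = W*(-1/194) = -W/194)
T = -83 (T = -2 + (-18 - 1*63) = -2 + (-18 - 63) = -2 - 81 = -83)
o(-199)/37447 + Z(T, -116)/(-30358) = -1/194*(-199)/37447 - 83*(-116)/(-30358) = (199/194)*(1/37447) + 9628*(-1/30358) = 199/7264718 - 4814/15179 = -34969331831/110271154522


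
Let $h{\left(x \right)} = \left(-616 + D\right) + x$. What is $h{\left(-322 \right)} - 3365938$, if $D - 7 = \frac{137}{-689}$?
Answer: $- \frac{2319772878}{689} \approx -3.3669 \cdot 10^{6}$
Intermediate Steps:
$D = \frac{4686}{689}$ ($D = 7 + \frac{137}{-689} = 7 + 137 \left(- \frac{1}{689}\right) = 7 - \frac{137}{689} = \frac{4686}{689} \approx 6.8012$)
$h{\left(x \right)} = - \frac{419738}{689} + x$ ($h{\left(x \right)} = \left(-616 + \frac{4686}{689}\right) + x = - \frac{419738}{689} + x$)
$h{\left(-322 \right)} - 3365938 = \left(- \frac{419738}{689} - 322\right) - 3365938 = - \frac{641596}{689} - 3365938 = - \frac{2319772878}{689}$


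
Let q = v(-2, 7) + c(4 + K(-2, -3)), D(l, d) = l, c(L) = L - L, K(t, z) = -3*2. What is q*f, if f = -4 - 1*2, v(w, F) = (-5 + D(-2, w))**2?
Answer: -294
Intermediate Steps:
K(t, z) = -6
c(L) = 0
v(w, F) = 49 (v(w, F) = (-5 - 2)**2 = (-7)**2 = 49)
f = -6 (f = -4 - 2 = -6)
q = 49 (q = 49 + 0 = 49)
q*f = 49*(-6) = -294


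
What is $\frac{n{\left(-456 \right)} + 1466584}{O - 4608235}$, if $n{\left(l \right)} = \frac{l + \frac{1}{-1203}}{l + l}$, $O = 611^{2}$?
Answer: $- \frac{1609042651993}{4646276606304} \approx -0.34631$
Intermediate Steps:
$O = 373321$
$n{\left(l \right)} = \frac{- \frac{1}{1203} + l}{2 l}$ ($n{\left(l \right)} = \frac{l - \frac{1}{1203}}{2 l} = \left(- \frac{1}{1203} + l\right) \frac{1}{2 l} = \frac{- \frac{1}{1203} + l}{2 l}$)
$\frac{n{\left(-456 \right)} + 1466584}{O - 4608235} = \frac{\frac{-1 + 1203 \left(-456\right)}{2406 \left(-456\right)} + 1466584}{373321 - 4608235} = \frac{\frac{1}{2406} \left(- \frac{1}{456}\right) \left(-1 - 548568\right) + 1466584}{-4234914} = \left(\frac{1}{2406} \left(- \frac{1}{456}\right) \left(-548569\right) + 1466584\right) \left(- \frac{1}{4234914}\right) = \left(\frac{548569}{1097136} + 1466584\right) \left(- \frac{1}{4234914}\right) = \frac{1609042651993}{1097136} \left(- \frac{1}{4234914}\right) = - \frac{1609042651993}{4646276606304}$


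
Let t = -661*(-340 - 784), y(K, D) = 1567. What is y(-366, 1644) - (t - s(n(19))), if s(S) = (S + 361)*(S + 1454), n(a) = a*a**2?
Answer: 59278463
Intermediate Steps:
n(a) = a**3
t = 742964 (t = -661*(-1124) = 742964)
s(S) = (361 + S)*(1454 + S)
y(-366, 1644) - (t - s(n(19))) = 1567 - (742964 - (524894 + (19**3)**2 + 1815*19**3)) = 1567 - (742964 - (524894 + 6859**2 + 1815*6859)) = 1567 - (742964 - (524894 + 47045881 + 12449085)) = 1567 - (742964 - 1*60019860) = 1567 - (742964 - 60019860) = 1567 - 1*(-59276896) = 1567 + 59276896 = 59278463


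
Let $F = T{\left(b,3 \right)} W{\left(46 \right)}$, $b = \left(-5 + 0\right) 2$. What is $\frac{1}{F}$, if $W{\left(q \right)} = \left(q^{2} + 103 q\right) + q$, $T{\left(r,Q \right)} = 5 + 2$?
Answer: $\frac{1}{48300} \approx 2.0704 \cdot 10^{-5}$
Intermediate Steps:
$b = -10$ ($b = \left(-5\right) 2 = -10$)
$T{\left(r,Q \right)} = 7$
$W{\left(q \right)} = q^{2} + 104 q$
$F = 48300$ ($F = 7 \cdot 46 \left(104 + 46\right) = 7 \cdot 46 \cdot 150 = 7 \cdot 6900 = 48300$)
$\frac{1}{F} = \frac{1}{48300}$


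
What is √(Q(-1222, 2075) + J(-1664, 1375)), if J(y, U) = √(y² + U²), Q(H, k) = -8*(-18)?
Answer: √(144 + √4659521) ≈ 47.985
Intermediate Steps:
Q(H, k) = 144
J(y, U) = √(U² + y²)
√(Q(-1222, 2075) + J(-1664, 1375)) = √(144 + √(1375² + (-1664)²)) = √(144 + √(1890625 + 2768896)) = √(144 + √4659521)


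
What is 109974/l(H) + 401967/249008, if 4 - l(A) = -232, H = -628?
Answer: 6869817501/14691472 ≈ 467.61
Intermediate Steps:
l(A) = 236 (l(A) = 4 - 1*(-232) = 4 + 232 = 236)
109974/l(H) + 401967/249008 = 109974/236 + 401967/249008 = 109974*(1/236) + 401967*(1/249008) = 54987/118 + 401967/249008 = 6869817501/14691472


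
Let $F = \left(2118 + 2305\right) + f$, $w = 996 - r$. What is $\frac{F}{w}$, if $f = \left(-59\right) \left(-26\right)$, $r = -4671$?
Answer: $\frac{5957}{5667} \approx 1.0512$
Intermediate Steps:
$w = 5667$ ($w = 996 - -4671 = 996 + 4671 = 5667$)
$f = 1534$
$F = 5957$ ($F = \left(2118 + 2305\right) + 1534 = 4423 + 1534 = 5957$)
$\frac{F}{w} = \frac{5957}{5667}$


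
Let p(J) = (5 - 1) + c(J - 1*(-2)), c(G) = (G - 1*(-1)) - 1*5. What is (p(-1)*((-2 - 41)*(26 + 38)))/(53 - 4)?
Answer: -2752/49 ≈ -56.163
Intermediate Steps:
c(G) = -4 + G (c(G) = (G + 1) - 5 = (1 + G) - 5 = -4 + G)
p(J) = 2 + J (p(J) = (5 - 1) + (-4 + (J - 1*(-2))) = 4 + (-4 + (J + 2)) = 4 + (-4 + (2 + J)) = 4 + (-2 + J) = 2 + J)
(p(-1)*((-2 - 41)*(26 + 38)))/(53 - 4) = ((2 - 1)*((-2 - 41)*(26 + 38)))/(53 - 4) = (1*(-43*64))/49 = (1*(-2752))*(1/49) = -2752*1/49 = -2752/49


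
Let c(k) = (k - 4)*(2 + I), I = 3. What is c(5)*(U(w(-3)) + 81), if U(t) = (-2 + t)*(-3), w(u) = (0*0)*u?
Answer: 435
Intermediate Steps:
c(k) = -20 + 5*k (c(k) = (k - 4)*(2 + 3) = (-4 + k)*5 = -20 + 5*k)
w(u) = 0 (w(u) = 0*u = 0)
U(t) = 6 - 3*t
c(5)*(U(w(-3)) + 81) = (-20 + 5*5)*((6 - 3*0) + 81) = (-20 + 25)*((6 + 0) + 81) = 5*(6 + 81) = 5*87 = 435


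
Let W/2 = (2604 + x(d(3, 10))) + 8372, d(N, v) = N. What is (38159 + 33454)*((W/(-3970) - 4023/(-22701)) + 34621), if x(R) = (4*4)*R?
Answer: 37234735397523936/15020495 ≈ 2.4789e+9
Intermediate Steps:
x(R) = 16*R
W = 22048 (W = 2*((2604 + 16*3) + 8372) = 2*((2604 + 48) + 8372) = 2*(2652 + 8372) = 2*11024 = 22048)
(38159 + 33454)*((W/(-3970) - 4023/(-22701)) + 34621) = (38159 + 33454)*((22048/(-3970) - 4023/(-22701)) + 34621) = 71613*((22048*(-1/3970) - 4023*(-1/22701)) + 34621) = 71613*((-11024/1985 + 1341/7567) + 34621) = 71613*(-80756723/15020495 + 34621) = 71613*(519943800672/15020495) = 37234735397523936/15020495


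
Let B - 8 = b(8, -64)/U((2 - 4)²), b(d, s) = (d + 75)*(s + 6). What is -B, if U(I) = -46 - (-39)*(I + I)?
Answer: 1343/133 ≈ 10.098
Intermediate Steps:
b(d, s) = (6 + s)*(75 + d) (b(d, s) = (75 + d)*(6 + s) = (6 + s)*(75 + d))
U(I) = -46 + 78*I (U(I) = -46 - (-39)*2*I = -46 - (-78)*I = -46 + 78*I)
B = -1343/133 (B = 8 + (450 + 6*8 + 75*(-64) + 8*(-64))/(-46 + 78*(2 - 4)²) = 8 + (450 + 48 - 4800 - 512)/(-46 + 78*(-2)²) = 8 - 4814/(-46 + 78*4) = 8 - 4814/(-46 + 312) = 8 - 4814/266 = 8 - 4814*1/266 = 8 - 2407/133 = -1343/133 ≈ -10.098)
-B = -1*(-1343/133) = 1343/133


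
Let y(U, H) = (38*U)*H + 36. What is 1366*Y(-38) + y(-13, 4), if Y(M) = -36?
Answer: -51116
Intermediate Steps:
y(U, H) = 36 + 38*H*U (y(U, H) = 38*H*U + 36 = 36 + 38*H*U)
1366*Y(-38) + y(-13, 4) = 1366*(-36) + (36 + 38*4*(-13)) = -49176 + (36 - 1976) = -49176 - 1940 = -51116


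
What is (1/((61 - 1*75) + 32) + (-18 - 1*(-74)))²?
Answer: 1018081/324 ≈ 3142.2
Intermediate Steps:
(1/((61 - 1*75) + 32) + (-18 - 1*(-74)))² = (1/((61 - 75) + 32) + (-18 + 74))² = (1/(-14 + 32) + 56)² = (1/18 + 56)² = (1009/18)² = 1018081/324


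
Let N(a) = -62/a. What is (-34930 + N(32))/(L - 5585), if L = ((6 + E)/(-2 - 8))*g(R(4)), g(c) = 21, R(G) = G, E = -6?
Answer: 558911/89360 ≈ 6.2546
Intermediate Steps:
L = 0 (L = ((6 - 6)/(-2 - 8))*21 = (0/(-10))*21 = (0*(-1/10))*21 = 0*21 = 0)
(-34930 + N(32))/(L - 5585) = (-34930 - 62/32)/(0 - 5585) = (-34930 - 62*1/32)/(-5585) = (-34930 - 31/16)*(-1/5585) = -558911/16*(-1/5585) = 558911/89360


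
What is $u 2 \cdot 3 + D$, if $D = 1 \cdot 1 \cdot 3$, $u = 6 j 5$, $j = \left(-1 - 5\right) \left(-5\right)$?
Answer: $5403$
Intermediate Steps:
$j = 30$ ($j = \left(-6\right) \left(-5\right) = 30$)
$u = 900$ ($u = 6 \cdot 30 \cdot 5 = 180 \cdot 5 = 900$)
$D = 3$ ($D = 1 \cdot 3 = 3$)
$u 2 \cdot 3 + D = 900 \cdot 2 \cdot 3 + 3 = 900 \cdot 6 + 3 = 5400 + 3 = 5403$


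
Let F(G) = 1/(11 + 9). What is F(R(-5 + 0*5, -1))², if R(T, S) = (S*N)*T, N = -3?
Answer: 1/400 ≈ 0.0025000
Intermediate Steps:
R(T, S) = -3*S*T (R(T, S) = (S*(-3))*T = (-3*S)*T = -3*S*T)
F(G) = 1/20
F(R(-5 + 0*5, -1))² = (1/20)² = 1/400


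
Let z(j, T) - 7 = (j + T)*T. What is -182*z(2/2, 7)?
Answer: -11466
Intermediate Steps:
z(j, T) = 7 + T*(T + j) (z(j, T) = 7 + (j + T)*T = 7 + (T + j)*T = 7 + T*(T + j))
-182*z(2/2, 7) = -182*(7 + 7² + 7*(2/2)) = -182*(7 + 49 + 7*(2*(½))) = -182*(7 + 49 + 7*1) = -182*(7 + 49 + 7) = -182*63 = -11466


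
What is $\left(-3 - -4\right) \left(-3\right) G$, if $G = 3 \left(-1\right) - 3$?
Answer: $18$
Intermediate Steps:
$G = -6$ ($G = -3 - 3 = -6$)
$\left(-3 - -4\right) \left(-3\right) G = \left(-3 - -4\right) \left(-3\right) \left(-6\right) = \left(-3 + 4\right) \left(-3\right) \left(-6\right) = 1 \left(-3\right) \left(-6\right) = \left(-3\right) \left(-6\right) = 18$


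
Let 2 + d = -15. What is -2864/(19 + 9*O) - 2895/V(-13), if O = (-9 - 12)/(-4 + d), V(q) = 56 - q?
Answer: -23223/161 ≈ -144.24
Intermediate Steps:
d = -17 (d = -2 - 15 = -17)
O = 1 (O = (-9 - 12)/(-4 - 17) = -21/(-21) = -21*(-1/21) = 1)
-2864/(19 + 9*O) - 2895/V(-13) = -2864/(19 + 9*1) - 2895/(56 - 1*(-13)) = -2864/(19 + 9) - 2895/(56 + 13) = -2864/28 - 2895/69 = -2864*1/28 - 2895*1/69 = -716/7 - 965/23 = -23223/161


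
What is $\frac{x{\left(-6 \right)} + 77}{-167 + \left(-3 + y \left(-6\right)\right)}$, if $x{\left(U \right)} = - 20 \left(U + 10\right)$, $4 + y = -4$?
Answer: $\frac{3}{122} \approx 0.02459$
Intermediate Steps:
$y = -8$ ($y = -4 - 4 = -8$)
$x{\left(U \right)} = -200 - 20 U$ ($x{\left(U \right)} = - 20 \left(10 + U\right) = -200 - 20 U$)
$\frac{x{\left(-6 \right)} + 77}{-167 + \left(-3 + y \left(-6\right)\right)} = \frac{\left(-200 - -120\right) + 77}{-167 - -45} = \frac{\left(-200 + 120\right) + 77}{-167 + \left(-3 + 48\right)} = \frac{-80 + 77}{-167 + 45} = - \frac{3}{-122} = \left(-3\right) \left(- \frac{1}{122}\right) = \frac{3}{122}$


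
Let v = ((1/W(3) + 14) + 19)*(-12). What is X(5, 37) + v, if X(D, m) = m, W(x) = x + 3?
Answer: -361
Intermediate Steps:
W(x) = 3 + x
v = -398 (v = ((1/(3 + 3) + 14) + 19)*(-12) = ((1/6 + 14) + 19)*(-12) = ((⅙ + 14) + 19)*(-12) = (85/6 + 19)*(-12) = (199/6)*(-12) = -398)
X(5, 37) + v = 37 - 398 = -361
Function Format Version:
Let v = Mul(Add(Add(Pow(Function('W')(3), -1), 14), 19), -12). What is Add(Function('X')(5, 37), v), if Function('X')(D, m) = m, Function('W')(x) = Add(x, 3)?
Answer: -361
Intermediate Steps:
Function('W')(x) = Add(3, x)
v = -398 (v = Mul(Add(Add(Pow(Add(3, 3), -1), 14), 19), -12) = Mul(Add(Add(Pow(6, -1), 14), 19), -12) = Mul(Add(Add(Rational(1, 6), 14), 19), -12) = Mul(Add(Rational(85, 6), 19), -12) = Mul(Rational(199, 6), -12) = -398)
Add(Function('X')(5, 37), v) = Add(37, -398) = -361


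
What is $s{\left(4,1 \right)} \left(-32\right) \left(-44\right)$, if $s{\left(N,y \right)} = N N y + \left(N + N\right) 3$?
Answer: $56320$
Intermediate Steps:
$s{\left(N,y \right)} = 6 N + y N^{2}$ ($s{\left(N,y \right)} = N^{2} y + 2 N 3 = y N^{2} + 6 N = 6 N + y N^{2}$)
$s{\left(4,1 \right)} \left(-32\right) \left(-44\right) = 4 \left(6 + 4 \cdot 1\right) \left(-32\right) \left(-44\right) = 4 \left(6 + 4\right) \left(-32\right) \left(-44\right) = 4 \cdot 10 \left(-32\right) \left(-44\right) = 40 \left(-32\right) \left(-44\right) = \left(-1280\right) \left(-44\right) = 56320$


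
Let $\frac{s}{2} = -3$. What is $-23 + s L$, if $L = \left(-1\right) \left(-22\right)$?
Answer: $-155$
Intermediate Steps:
$s = -6$ ($s = 2 \left(-3\right) = -6$)
$L = 22$
$-23 + s L = -23 - 132 = -155$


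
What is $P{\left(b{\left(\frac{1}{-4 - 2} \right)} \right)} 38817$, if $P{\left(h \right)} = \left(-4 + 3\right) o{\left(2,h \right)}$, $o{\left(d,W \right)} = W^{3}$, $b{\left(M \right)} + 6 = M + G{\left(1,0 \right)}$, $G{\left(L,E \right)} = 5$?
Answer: $\frac{1479359}{24} \approx 61640.0$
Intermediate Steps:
$b{\left(M \right)} = -1 + M$ ($b{\left(M \right)} = -6 + \left(M + 5\right) = -6 + \left(5 + M\right) = -1 + M$)
$P{\left(h \right)} = - h^{3}$ ($P{\left(h \right)} = \left(-4 + 3\right) h^{3} = - h^{3}$)
$P{\left(b{\left(\frac{1}{-4 - 2} \right)} \right)} 38817 = - \left(-1 + \frac{1}{-4 - 2}\right)^{3} \cdot 38817 = - \left(-1 + \frac{1}{-6}\right)^{3} \cdot 38817 = - \left(-1 - \frac{1}{6}\right)^{3} \cdot 38817 = - \left(- \frac{7}{6}\right)^{3} \cdot 38817 = \left(-1\right) \left(- \frac{343}{216}\right) 38817 = \frac{343}{216} \cdot 38817 = \frac{1479359}{24}$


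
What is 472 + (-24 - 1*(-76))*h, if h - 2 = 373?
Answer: 19972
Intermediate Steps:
h = 375 (h = 2 + 373 = 375)
472 + (-24 - 1*(-76))*h = 472 + (-24 - 1*(-76))*375 = 472 + (-24 + 76)*375 = 472 + 52*375 = 472 + 19500 = 19972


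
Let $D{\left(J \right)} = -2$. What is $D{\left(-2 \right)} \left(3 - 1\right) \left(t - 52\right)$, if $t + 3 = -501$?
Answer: $2224$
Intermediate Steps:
$t = -504$ ($t = -3 - 501 = -504$)
$D{\left(-2 \right)} \left(3 - 1\right) \left(t - 52\right) = - 2 \left(3 - 1\right) \left(-504 - 52\right) = \left(-2\right) 2 \left(-556\right) = \left(-4\right) \left(-556\right) = 2224$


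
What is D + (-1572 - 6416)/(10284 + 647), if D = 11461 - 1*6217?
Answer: 57314176/10931 ≈ 5243.3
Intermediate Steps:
D = 5244 (D = 11461 - 6217 = 5244)
D + (-1572 - 6416)/(10284 + 647) = 5244 + (-1572 - 6416)/(10284 + 647) = 5244 - 7988/10931 = 57314176/10931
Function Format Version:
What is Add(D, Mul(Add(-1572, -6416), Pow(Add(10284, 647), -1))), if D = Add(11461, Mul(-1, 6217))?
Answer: Rational(57314176, 10931) ≈ 5243.3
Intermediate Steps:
D = 5244 (D = Add(11461, -6217) = 5244)
Add(D, Mul(Add(-1572, -6416), Pow(Add(10284, 647), -1))) = Add(5244, Mul(Add(-1572, -6416), Pow(Add(10284, 647), -1))) = Add(5244, Mul(-7988, Pow(10931, -1))) = Add(5244, Mul(-7988, Rational(1, 10931))) = Add(5244, Rational(-7988, 10931)) = Rational(57314176, 10931)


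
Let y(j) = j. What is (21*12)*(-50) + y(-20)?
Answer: -12620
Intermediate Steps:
(21*12)*(-50) + y(-20) = (21*12)*(-50) - 20 = 252*(-50) - 20 = -12600 - 20 = -12620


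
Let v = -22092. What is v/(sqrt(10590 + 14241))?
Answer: -7364*sqrt(2759)/2759 ≈ -140.20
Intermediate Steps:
v/(sqrt(10590 + 14241)) = -22092/sqrt(10590 + 14241) = -22092*sqrt(2759)/8277 = -7364*sqrt(2759)/2759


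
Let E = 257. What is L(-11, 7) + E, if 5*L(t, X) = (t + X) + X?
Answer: 1288/5 ≈ 257.60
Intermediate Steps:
L(t, X) = t/5 + 2*X/5 (L(t, X) = ((t + X) + X)/5 = ((X + t) + X)/5 = (t + 2*X)/5 = t/5 + 2*X/5)
L(-11, 7) + E = ((⅕)*(-11) + (⅖)*7) + 257 = (-11/5 + 14/5) + 257 = ⅗ + 257 = 1288/5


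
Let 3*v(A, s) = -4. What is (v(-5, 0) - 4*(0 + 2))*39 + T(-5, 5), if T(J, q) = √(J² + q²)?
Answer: -364 + 5*√2 ≈ -356.93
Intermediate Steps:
v(A, s) = -4/3 (v(A, s) = (⅓)*(-4) = -4/3)
(v(-5, 0) - 4*(0 + 2))*39 + T(-5, 5) = (-4/3 - 4*(0 + 2))*39 + √((-5)² + 5²) = (-4/3 - 4*2)*39 + √(25 + 25) = (-4/3 - 8)*39 + √50 = -28/3*39 + 5*√2 = -364 + 5*√2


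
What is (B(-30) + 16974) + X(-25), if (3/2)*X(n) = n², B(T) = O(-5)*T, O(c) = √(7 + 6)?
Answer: 52172/3 - 30*√13 ≈ 17283.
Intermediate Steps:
O(c) = √13
B(T) = T*√13 (B(T) = √13*T = T*√13)
X(n) = 2*n²/3
(B(-30) + 16974) + X(-25) = (-30*√13 + 16974) + (⅔)*(-25)² = (16974 - 30*√13) + (⅔)*625 = (16974 - 30*√13) + 1250/3 = 52172/3 - 30*√13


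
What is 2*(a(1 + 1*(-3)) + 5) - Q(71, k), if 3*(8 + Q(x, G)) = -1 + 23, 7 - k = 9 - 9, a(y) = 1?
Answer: 38/3 ≈ 12.667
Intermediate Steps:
k = 7 (k = 7 - (9 - 9) = 7 - 1*0 = 7 + 0 = 7)
Q(x, G) = -⅔ (Q(x, G) = -8 + (-1 + 23)/3 = -8 + (⅓)*22 = -8 + 22/3 = -⅔)
2*(a(1 + 1*(-3)) + 5) - Q(71, k) = 2*(1 + 5) - 1*(-⅔) = 2*6 + ⅔ = 12 + ⅔ = 38/3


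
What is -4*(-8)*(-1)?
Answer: -32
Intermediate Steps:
-4*(-8)*(-1) = 32*(-1) = -32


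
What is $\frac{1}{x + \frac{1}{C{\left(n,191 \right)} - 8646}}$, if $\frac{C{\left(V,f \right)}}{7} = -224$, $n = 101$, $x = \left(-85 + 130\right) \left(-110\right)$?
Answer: $- \frac{10214}{50559301} \approx -0.00020202$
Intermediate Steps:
$x = -4950$ ($x = 45 \left(-110\right) = -4950$)
$C{\left(V,f \right)} = -1568$ ($C{\left(V,f \right)} = 7 \left(-224\right) = -1568$)
$\frac{1}{x + \frac{1}{C{\left(n,191 \right)} - 8646}} = \frac{1}{-4950 + \frac{1}{-1568 - 8646}} = \frac{1}{-4950 + \frac{1}{-10214}} = \frac{1}{-4950 - \frac{1}{10214}} = \frac{1}{- \frac{50559301}{10214}} = - \frac{10214}{50559301}$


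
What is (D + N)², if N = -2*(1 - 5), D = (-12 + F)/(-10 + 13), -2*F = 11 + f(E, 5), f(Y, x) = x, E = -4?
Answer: 16/9 ≈ 1.7778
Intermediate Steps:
F = -8 (F = -(11 + 5)/2 = -½*16 = -8)
D = -20/3 (D = (-12 - 8)/(-10 + 13) = -20/3 ≈ -6.6667)
N = 8 (N = -2*(-4) = 8)
(D + N)² = (-20/3 + 8)² = (4/3)² = 16/9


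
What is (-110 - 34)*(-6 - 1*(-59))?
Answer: -7632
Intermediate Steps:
(-110 - 34)*(-6 - 1*(-59)) = -144*(-6 + 59) = -144*53 = -7632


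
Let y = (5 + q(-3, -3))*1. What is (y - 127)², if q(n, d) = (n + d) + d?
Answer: 17161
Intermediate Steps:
q(n, d) = n + 2*d (q(n, d) = (d + n) + d = n + 2*d)
y = -4 (y = (5 + (-3 + 2*(-3)))*1 = (5 + (-3 - 6))*1 = (5 - 9)*1 = -4*1 = -4)
(y - 127)² = (-4 - 127)² = (-131)² = 17161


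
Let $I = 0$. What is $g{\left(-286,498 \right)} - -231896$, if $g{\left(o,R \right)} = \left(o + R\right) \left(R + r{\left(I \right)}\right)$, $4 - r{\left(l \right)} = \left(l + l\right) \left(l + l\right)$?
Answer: $338320$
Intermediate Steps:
$r{\left(l \right)} = 4 - 4 l^{2}$ ($r{\left(l \right)} = 4 - \left(l + l\right) \left(l + l\right) = 4 - 2 l 2 l = 4 - 4 l^{2}$)
$g{\left(o,R \right)} = \left(4 + R\right) \left(R + o\right)$ ($g{\left(o,R \right)} = \left(o + R\right) \left(R + \left(4 - 4 \cdot 0^{2}\right)\right) = \left(R + o\right) \left(R + \left(4 - 0\right)\right) = \left(R + o\right) \left(R + \left(4 + 0\right)\right) = \left(R + o\right) \left(R + 4\right) = \left(R + o\right) \left(4 + R\right) = \left(4 + R\right) \left(R + o\right)$)
$g{\left(-286,498 \right)} - -231896 = \left(498^{2} + 4 \cdot 498 + 4 \left(-286\right) + 498 \left(-286\right)\right) - -231896 = \left(248004 + 1992 - 1144 - 142428\right) + 231896 = 106424 + 231896 = 338320$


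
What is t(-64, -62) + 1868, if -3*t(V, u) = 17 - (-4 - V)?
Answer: 5647/3 ≈ 1882.3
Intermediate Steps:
t(V, u) = -7 - V/3 (t(V, u) = -(17 - (-4 - V))/3 = -(17 + (4 + V))/3 = -(21 + V)/3 = -7 - V/3)
t(-64, -62) + 1868 = (-7 - ⅓*(-64)) + 1868 = (-7 + 64/3) + 1868 = 43/3 + 1868 = 5647/3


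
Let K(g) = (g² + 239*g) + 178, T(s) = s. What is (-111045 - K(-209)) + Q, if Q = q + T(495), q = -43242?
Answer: -147700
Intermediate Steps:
K(g) = 178 + g² + 239*g
Q = -42747 (Q = -43242 + 495 = -42747)
(-111045 - K(-209)) + Q = (-111045 - (178 + (-209)² + 239*(-209))) - 42747 = (-111045 - (178 + 43681 - 49951)) - 42747 = (-111045 - 1*(-6092)) - 42747 = (-111045 + 6092) - 42747 = -104953 - 42747 = -147700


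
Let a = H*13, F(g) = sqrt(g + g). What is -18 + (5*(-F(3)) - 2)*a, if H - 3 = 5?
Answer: -226 - 520*sqrt(6) ≈ -1499.7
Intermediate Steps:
H = 8 (H = 3 + 5 = 8)
F(g) = sqrt(2)*sqrt(g) (F(g) = sqrt(2*g) = sqrt(2)*sqrt(g))
a = 104 (a = 8*13 = 104)
-18 + (5*(-F(3)) - 2)*a = -18 + (5*(-sqrt(2)*sqrt(3)) - 2)*104 = -18 + (5*(-sqrt(6)) - 2)*104 = -18 + (-5*sqrt(6) - 2)*104 = -18 + (-2 - 5*sqrt(6))*104 = -18 + (-208 - 520*sqrt(6)) = -226 - 520*sqrt(6)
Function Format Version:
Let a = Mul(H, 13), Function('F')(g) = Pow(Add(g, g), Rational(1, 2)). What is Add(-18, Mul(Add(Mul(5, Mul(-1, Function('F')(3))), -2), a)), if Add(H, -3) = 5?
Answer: Add(-226, Mul(-520, Pow(6, Rational(1, 2)))) ≈ -1499.7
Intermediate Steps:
H = 8 (H = Add(3, 5) = 8)
Function('F')(g) = Mul(Pow(2, Rational(1, 2)), Pow(g, Rational(1, 2))) (Function('F')(g) = Pow(Mul(2, g), Rational(1, 2)) = Mul(Pow(2, Rational(1, 2)), Pow(g, Rational(1, 2))))
a = 104 (a = Mul(8, 13) = 104)
Add(-18, Mul(Add(Mul(5, Mul(-1, Function('F')(3))), -2), a)) = Add(-18, Mul(Add(Mul(5, Mul(-1, Mul(Pow(2, Rational(1, 2)), Pow(3, Rational(1, 2))))), -2), 104)) = Add(-18, Mul(Add(Mul(5, Mul(-1, Pow(6, Rational(1, 2)))), -2), 104)) = Add(-18, Mul(Add(Mul(-5, Pow(6, Rational(1, 2))), -2), 104)) = Add(-18, Mul(Add(-2, Mul(-5, Pow(6, Rational(1, 2)))), 104)) = Add(-18, Add(-208, Mul(-520, Pow(6, Rational(1, 2))))) = Add(-226, Mul(-520, Pow(6, Rational(1, 2))))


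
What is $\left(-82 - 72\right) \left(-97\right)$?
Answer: $14938$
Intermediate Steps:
$\left(-82 - 72\right) \left(-97\right) = \left(-154\right) \left(-97\right) = 14938$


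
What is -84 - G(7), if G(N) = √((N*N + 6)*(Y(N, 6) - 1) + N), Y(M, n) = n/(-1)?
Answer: -84 - 3*I*√42 ≈ -84.0 - 19.442*I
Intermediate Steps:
Y(M, n) = -n (Y(M, n) = n*(-1) = -n)
G(N) = √(-42 + N - 7*N²) (G(N) = √((N*N + 6)*(-1*6 - 1) + N) = √((N² + 6)*(-6 - 1) + N) = √((6 + N²)*(-7) + N) = √((-42 - 7*N²) + N) = √(-42 + N - 7*N²))
-84 - G(7) = -84 - √(-42 + 7 - 7*7²) = -84 - √(-42 + 7 - 7*49) = -84 - √(-42 + 7 - 343) = -84 - √(-378) = -84 - 3*I*√42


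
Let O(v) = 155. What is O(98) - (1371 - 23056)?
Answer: 21840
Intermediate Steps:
O(98) - (1371 - 23056) = 155 - (1371 - 23056) = 155 - 1*(-21685) = 155 + 21685 = 21840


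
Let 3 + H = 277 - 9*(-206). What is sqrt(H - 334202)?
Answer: I*sqrt(332074) ≈ 576.26*I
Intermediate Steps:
H = 2128 (H = -3 + (277 - 9*(-206)) = -3 + (277 + 1854) = -3 + 2131 = 2128)
sqrt(H - 334202) = sqrt(2128 - 334202) = sqrt(-332074) = I*sqrt(332074)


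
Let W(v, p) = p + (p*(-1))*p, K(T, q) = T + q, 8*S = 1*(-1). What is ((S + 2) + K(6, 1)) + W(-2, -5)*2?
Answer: -409/8 ≈ -51.125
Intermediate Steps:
S = -1/8 (S = (1*(-1))/8 = (1/8)*(-1) = -1/8 ≈ -0.12500)
W(v, p) = p - p**2 (W(v, p) = p + (-p)*p = p - p**2)
((S + 2) + K(6, 1)) + W(-2, -5)*2 = ((-1/8 + 2) + (6 + 1)) - 5*(1 - 1*(-5))*2 = (15/8 + 7) - 5*(1 + 5)*2 = 71/8 - 5*6*2 = 71/8 - 30*2 = 71/8 - 60 = -409/8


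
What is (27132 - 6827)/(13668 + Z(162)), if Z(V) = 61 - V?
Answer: 20305/13567 ≈ 1.4966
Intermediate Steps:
(27132 - 6827)/(13668 + Z(162)) = (27132 - 6827)/(13668 + (61 - 1*162)) = 20305/(13668 + (61 - 162)) = 20305/(13668 - 101) = 20305/13567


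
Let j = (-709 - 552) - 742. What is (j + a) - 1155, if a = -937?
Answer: -4095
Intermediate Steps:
j = -2003 (j = -1261 - 742 = -2003)
(j + a) - 1155 = (-2003 - 937) - 1155 = -2940 - 1155 = -4095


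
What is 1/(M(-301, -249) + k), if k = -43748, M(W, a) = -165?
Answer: -1/43913 ≈ -2.2772e-5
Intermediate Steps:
1/(M(-301, -249) + k) = 1/(-165 - 43748) = 1/(-43913) = -1/43913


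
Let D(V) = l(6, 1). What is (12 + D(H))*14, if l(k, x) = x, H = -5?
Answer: 182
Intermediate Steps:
D(V) = 1
(12 + D(H))*14 = (12 + 1)*14 = 13*14 = 182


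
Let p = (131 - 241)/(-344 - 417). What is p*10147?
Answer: 1116170/761 ≈ 1466.7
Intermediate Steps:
p = 110/761 (p = -110/(-761) = -110*(-1/761) = 110/761 ≈ 0.14455)
p*10147 = (110/761)*10147 = 1116170/761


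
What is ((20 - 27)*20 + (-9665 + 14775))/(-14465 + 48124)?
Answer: 4970/33659 ≈ 0.14766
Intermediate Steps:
((20 - 27)*20 + (-9665 + 14775))/(-14465 + 48124) = (-7*20 + 5110)/33659 = (-140 + 5110)*(1/33659) = 4970*(1/33659) = 4970/33659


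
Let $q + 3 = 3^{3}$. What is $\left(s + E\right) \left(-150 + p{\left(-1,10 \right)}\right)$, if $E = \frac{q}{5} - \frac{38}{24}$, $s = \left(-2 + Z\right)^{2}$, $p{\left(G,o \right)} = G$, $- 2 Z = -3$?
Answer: $- \frac{7852}{15} \approx -523.47$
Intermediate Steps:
$Z = \frac{3}{2}$ ($Z = \left(- \frac{1}{2}\right) \left(-3\right) = \frac{3}{2} \approx 1.5$)
$q = 24$ ($q = -3 + 3^{3} = -3 + 27 = 24$)
$s = \frac{1}{4}$ ($s = \left(-2 + \frac{3}{2}\right)^{2} = \left(- \frac{1}{2}\right)^{2} = \frac{1}{4} \approx 0.25$)
$E = \frac{193}{60}$ ($E = \frac{24}{5} - \frac{38}{24} = 24 \cdot \frac{1}{5} - \frac{19}{12} = \frac{24}{5} - \frac{19}{12} = \frac{193}{60} \approx 3.2167$)
$\left(s + E\right) \left(-150 + p{\left(-1,10 \right)}\right) = \left(\frac{1}{4} + \frac{193}{60}\right) \left(-150 - 1\right) = \frac{52}{15} \left(-151\right) = - \frac{7852}{15}$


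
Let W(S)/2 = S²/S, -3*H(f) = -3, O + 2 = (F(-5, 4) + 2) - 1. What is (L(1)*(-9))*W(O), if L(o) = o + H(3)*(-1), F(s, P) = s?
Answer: 0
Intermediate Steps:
O = -6 (O = -2 + ((-5 + 2) - 1) = -2 + (-3 - 1) = -2 - 4 = -6)
H(f) = 1 (H(f) = -⅓*(-3) = 1)
W(S) = 2*S (W(S) = 2*(S²/S) = 2*S)
L(o) = -1 + o (L(o) = o + 1*(-1) = o - 1 = -1 + o)
(L(1)*(-9))*W(O) = ((-1 + 1)*(-9))*(2*(-6)) = (0*(-9))*(-12) = 0*(-12) = 0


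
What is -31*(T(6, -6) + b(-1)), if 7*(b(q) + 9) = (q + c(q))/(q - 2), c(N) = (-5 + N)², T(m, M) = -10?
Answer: 1922/3 ≈ 640.67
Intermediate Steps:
b(q) = -9 + (q + (-5 + q)²)/(7*(-2 + q)) (b(q) = -9 + ((q + (-5 + q)²)/(q - 2))/7 = -9 + ((q + (-5 + q)²)/(-2 + q))/7 = -9 + (q + (-5 + q)²)/(7*(-2 + q)))
-31*(T(6, -6) + b(-1)) = -31*(-10 + (151 + (-1)² - 72*(-1))/(7*(-2 - 1))) = -31*(-10 + (⅐)*(151 + 1 + 72)/(-3)) = -31*(-10 + (⅐)*(-⅓)*224) = -31*(-10 - 32/3) = -31*(-62/3) = 1922/3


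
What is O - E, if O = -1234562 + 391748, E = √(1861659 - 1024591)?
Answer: -842814 - 2*√209267 ≈ -8.4373e+5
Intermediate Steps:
E = 2*√209267 (E = √837068 = 2*√209267 ≈ 914.91)
O = -842814
O - E = -842814 - 2*√209267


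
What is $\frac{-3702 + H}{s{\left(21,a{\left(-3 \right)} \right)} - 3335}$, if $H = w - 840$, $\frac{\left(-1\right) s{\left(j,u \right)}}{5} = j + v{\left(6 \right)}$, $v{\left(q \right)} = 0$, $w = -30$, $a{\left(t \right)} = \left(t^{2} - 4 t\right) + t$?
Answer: $\frac{1143}{860} \approx 1.3291$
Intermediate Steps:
$a{\left(t \right)} = t^{2} - 3 t$
$s{\left(j,u \right)} = - 5 j$ ($s{\left(j,u \right)} = - 5 \left(j + 0\right) = - 5 j$)
$H = -870$ ($H = -30 - 840 = -870$)
$\frac{-3702 + H}{s{\left(21,a{\left(-3 \right)} \right)} - 3335} = \frac{-3702 - 870}{\left(-5\right) 21 - 3335} = - \frac{4572}{-105 - 3335} = - \frac{4572}{-3440} = \left(-4572\right) \left(- \frac{1}{3440}\right) = \frac{1143}{860}$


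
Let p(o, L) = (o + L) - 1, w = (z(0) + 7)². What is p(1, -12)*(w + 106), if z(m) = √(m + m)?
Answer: -1860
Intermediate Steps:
z(m) = √2*√m (z(m) = √(2*m) = √2*√m)
w = 49 (w = (√2*√0 + 7)² = (√2*0 + 7)² = (0 + 7)² = 7² = 49)
p(o, L) = -1 + L + o (p(o, L) = (L + o) - 1 = -1 + L + o)
p(1, -12)*(w + 106) = (-1 - 12 + 1)*(49 + 106) = -12*155 = -1860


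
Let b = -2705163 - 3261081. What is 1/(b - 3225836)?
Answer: -1/9192080 ≈ -1.0879e-7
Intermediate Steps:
b = -5966244
1/(b - 3225836) = 1/(-5966244 - 3225836) = 1/(-9192080) = -1/9192080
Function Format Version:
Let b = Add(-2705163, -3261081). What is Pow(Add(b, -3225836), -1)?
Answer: Rational(-1, 9192080) ≈ -1.0879e-7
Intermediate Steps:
b = -5966244
Pow(Add(b, -3225836), -1) = Pow(Add(-5966244, -3225836), -1) = Pow(-9192080, -1) = Rational(-1, 9192080)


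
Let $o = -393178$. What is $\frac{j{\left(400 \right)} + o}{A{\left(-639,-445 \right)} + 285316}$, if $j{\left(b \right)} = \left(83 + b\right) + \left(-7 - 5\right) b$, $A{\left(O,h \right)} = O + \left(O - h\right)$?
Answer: $- \frac{397495}{284483} \approx -1.3973$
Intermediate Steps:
$A{\left(O,h \right)} = - h + 2 O$
$j{\left(b \right)} = 83 - 11 b$ ($j{\left(b \right)} = \left(83 + b\right) - 12 b = 83 - 11 b$)
$\frac{j{\left(400 \right)} + o}{A{\left(-639,-445 \right)} + 285316} = \frac{\left(83 - 4400\right) - 393178}{\left(\left(-1\right) \left(-445\right) + 2 \left(-639\right)\right) + 285316} = \frac{\left(83 - 4400\right) - 393178}{\left(445 - 1278\right) + 285316} = \frac{-4317 - 393178}{-833 + 285316} = - \frac{397495}{284483}$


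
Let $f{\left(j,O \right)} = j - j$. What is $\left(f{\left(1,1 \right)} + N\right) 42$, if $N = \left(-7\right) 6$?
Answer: $-1764$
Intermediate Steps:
$f{\left(j,O \right)} = 0$
$N = -42$
$\left(f{\left(1,1 \right)} + N\right) 42 = \left(0 - 42\right) 42 = \left(-42\right) 42 = -1764$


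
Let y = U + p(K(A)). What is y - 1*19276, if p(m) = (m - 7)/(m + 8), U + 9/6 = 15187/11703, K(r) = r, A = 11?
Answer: -8572303405/444714 ≈ -19276.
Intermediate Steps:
U = -4735/23406 (U = -3/2 + 15187/11703 = -4735/23406 ≈ -0.20230)
p(m) = (-7 + m)/(8 + m)
y = 3659/444714 (y = -4735/23406 + (-7 + 11)/(8 + 11) = -4735/23406 + 4/19 = 3659/444714 ≈ 0.0082278)
y - 1*19276 = 3659/444714 - 1*19276 = 3659/444714 - 19276 = -8572303405/444714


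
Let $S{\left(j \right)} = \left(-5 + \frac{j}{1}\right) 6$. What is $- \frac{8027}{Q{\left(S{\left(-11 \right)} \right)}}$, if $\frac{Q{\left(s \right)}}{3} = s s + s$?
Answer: $- \frac{8027}{27360} \approx -0.29338$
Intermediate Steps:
$S{\left(j \right)} = -30 + 6 j$ ($S{\left(j \right)} = \left(-5 + j 1\right) 6 = \left(-5 + j\right) 6 = -30 + 6 j$)
$Q{\left(s \right)} = 3 s + 3 s^{2}$ ($Q{\left(s \right)} = 3 \left(s s + s\right) = 3 \left(s^{2} + s\right) = 3 \left(s + s^{2}\right) = 3 s + 3 s^{2}$)
$- \frac{8027}{Q{\left(S{\left(-11 \right)} \right)}} = - \frac{8027}{3 \left(-30 + 6 \left(-11\right)\right) \left(1 + \left(-30 + 6 \left(-11\right)\right)\right)} = - \frac{8027}{3 \left(-30 - 66\right) \left(1 - 96\right)} = - \frac{8027}{3 \left(-96\right) \left(1 - 96\right)} = - \frac{8027}{3 \left(-96\right) \left(-95\right)} = - \frac{8027}{27360}$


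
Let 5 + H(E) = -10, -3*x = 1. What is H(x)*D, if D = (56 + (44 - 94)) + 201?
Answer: -3105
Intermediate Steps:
D = 207 (D = (56 - 50) + 201 = 6 + 201 = 207)
x = -⅓ (x = -⅓*1 = -⅓ ≈ -0.33333)
H(E) = -15 (H(E) = -5 - 10 = -15)
H(x)*D = -15*207 = -3105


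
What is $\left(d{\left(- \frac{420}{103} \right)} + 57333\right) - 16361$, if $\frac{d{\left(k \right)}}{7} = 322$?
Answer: $43226$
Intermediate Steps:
$d{\left(k \right)} = 2254$ ($d{\left(k \right)} = 7 \cdot 322 = 2254$)
$\left(d{\left(- \frac{420}{103} \right)} + 57333\right) - 16361 = \left(2254 + 57333\right) - 16361 = 59587 - 16361 = 43226$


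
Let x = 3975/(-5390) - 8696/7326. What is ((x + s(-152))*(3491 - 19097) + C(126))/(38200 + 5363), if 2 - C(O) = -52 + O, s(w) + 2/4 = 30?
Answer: -220096846/22276331 ≈ -9.8803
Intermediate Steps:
s(w) = 59/2 (s(w) = -½ + 30 = 59/2)
x = -690839/358974 (x = 3975*(-1/5390) - 8696*1/7326 = -795/1078 - 4348/3663 = -690839/358974 ≈ -1.9245)
C(O) = 54 - O (C(O) = 2 - (-52 + O) = 2 + (52 - O) = 54 - O)
((x + s(-152))*(3491 - 19097) + C(126))/(38200 + 5363) = ((-690839/358974 + 59/2)*(3491 - 19097) + (54 - 1*126))/(38200 + 5363) = ((4949447/179487)*(-15606) + (54 - 126))/43563 = (-8582341098/19943 - 72)*(1/43563) = -8583776994/19943*1/43563 = -220096846/22276331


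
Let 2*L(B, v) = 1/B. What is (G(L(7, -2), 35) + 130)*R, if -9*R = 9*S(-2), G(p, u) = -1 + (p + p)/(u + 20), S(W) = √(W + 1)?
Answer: -49666*I/385 ≈ -129.0*I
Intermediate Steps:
S(W) = √(1 + W)
L(B, v) = 1/(2*B)
G(p, u) = -1 + 2*p/(20 + u) (G(p, u) = -1 + (2*p)/(20 + u) = -1 + 2*p/(20 + u))
R = -I (R = -√(1 - 2) = -√(-1) = -I ≈ -1.0*I)
(G(L(7, -2), 35) + 130)*R = ((-20 - 1*35 + 2*((½)/7))/(20 + 35) + 130)*(-I) = ((-20 - 35 + 2*((½)*(⅐)))/55 + 130)*(-I) = ((-20 - 35 + 2*(1/14))/55 + 130)*(-I) = ((-20 - 35 + ⅐)/55 + 130)*(-I) = ((1/55)*(-384/7) + 130)*(-I) = (-384/385 + 130)*(-I) = 49666*(-I)/385 = -49666*I/385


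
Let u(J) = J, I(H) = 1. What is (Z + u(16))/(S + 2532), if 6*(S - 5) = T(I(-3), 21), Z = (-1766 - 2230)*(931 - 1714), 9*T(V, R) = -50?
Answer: 42239934/34237 ≈ 1233.8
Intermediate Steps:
T(V, R) = -50/9 (T(V, R) = (1/9)*(-50) = -50/9)
Z = 3128868 (Z = -3996*(-783) = 3128868)
S = 110/27 (S = 5 + (1/6)*(-50/9) = 5 - 25/27 = 110/27 ≈ 4.0741)
(Z + u(16))/(S + 2532) = (3128868 + 16)/(110/27 + 2532) = 3128884/(68474/27) = 3128884*(27/68474) = 42239934/34237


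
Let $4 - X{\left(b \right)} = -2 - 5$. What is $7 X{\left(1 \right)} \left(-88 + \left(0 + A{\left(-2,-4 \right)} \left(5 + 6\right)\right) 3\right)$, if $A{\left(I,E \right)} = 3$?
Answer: $847$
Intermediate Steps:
$X{\left(b \right)} = 11$ ($X{\left(b \right)} = 4 - \left(-2 - 5\right) = 4 - -7 = 4 + 7 = 11$)
$7 X{\left(1 \right)} \left(-88 + \left(0 + A{\left(-2,-4 \right)} \left(5 + 6\right)\right) 3\right) = 7 \cdot 11 \left(-88 + \left(0 + 3 \left(5 + 6\right)\right) 3\right) = 77 \left(-88 + \left(0 + 3 \cdot 11\right) 3\right) = 77 \left(-88 + \left(0 + 33\right) 3\right) = 77 \left(-88 + 33 \cdot 3\right) = 77 \left(-88 + 99\right) = 77 \cdot 11 = 847$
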